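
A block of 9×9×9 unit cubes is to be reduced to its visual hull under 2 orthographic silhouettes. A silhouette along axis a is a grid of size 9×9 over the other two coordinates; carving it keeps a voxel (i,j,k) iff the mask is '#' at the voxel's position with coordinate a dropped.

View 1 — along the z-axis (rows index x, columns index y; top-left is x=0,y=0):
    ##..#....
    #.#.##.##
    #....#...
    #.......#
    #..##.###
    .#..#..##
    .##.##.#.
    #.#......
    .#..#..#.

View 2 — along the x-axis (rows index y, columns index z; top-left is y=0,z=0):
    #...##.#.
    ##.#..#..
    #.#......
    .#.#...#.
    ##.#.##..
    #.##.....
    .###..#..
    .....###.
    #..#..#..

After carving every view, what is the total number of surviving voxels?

initial block: 9^3 = 729
after view 1 [z-axis, 33 of 81 cells solid] → remaining = 297
after view 2 [x-axis, 31 of 81 cells solid] → remaining = 119

voxel count = 119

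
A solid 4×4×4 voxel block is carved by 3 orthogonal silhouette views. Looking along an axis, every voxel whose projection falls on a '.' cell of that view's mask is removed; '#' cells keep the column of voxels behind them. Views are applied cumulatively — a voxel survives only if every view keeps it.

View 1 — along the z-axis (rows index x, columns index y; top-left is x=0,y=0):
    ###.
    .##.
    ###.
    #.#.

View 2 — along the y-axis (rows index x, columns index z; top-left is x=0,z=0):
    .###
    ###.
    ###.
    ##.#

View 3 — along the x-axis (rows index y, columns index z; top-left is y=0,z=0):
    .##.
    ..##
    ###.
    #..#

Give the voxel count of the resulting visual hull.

voxel count = 19

before carving: 64 voxels (4×4×4)
  1. axis=2 (XY plane), |mask|=10  ⇒  voxels=40
  2. axis=1 (XZ plane), |mask|=12  ⇒  voxels=30
  3. axis=0 (YZ plane), |mask|=9  ⇒  voxels=19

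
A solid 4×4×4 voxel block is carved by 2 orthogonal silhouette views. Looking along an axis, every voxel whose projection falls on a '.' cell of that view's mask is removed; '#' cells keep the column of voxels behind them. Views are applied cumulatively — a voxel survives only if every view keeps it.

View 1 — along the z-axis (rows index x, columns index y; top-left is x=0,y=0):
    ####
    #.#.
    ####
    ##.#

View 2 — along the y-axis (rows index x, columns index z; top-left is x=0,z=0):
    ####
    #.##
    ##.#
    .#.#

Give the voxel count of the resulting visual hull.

start: 4×4×4 = 64 voxels
carve view 1 (along z, XY-mask fill 13/16): 52 voxels remain
carve view 2 (along y, XZ-mask fill 12/16): 40 voxels remain

40 voxels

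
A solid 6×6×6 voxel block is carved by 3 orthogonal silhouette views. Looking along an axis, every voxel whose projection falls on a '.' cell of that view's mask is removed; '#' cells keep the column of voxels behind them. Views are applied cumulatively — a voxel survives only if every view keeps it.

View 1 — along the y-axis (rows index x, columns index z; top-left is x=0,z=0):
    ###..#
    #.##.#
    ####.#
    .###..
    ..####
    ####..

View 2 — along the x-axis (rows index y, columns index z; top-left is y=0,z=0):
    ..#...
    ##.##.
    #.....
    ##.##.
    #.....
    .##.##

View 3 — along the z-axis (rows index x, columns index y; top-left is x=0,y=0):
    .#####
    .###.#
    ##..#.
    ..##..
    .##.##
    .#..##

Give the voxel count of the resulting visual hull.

before carving: 216 voxels (6×6×6)
after view 1 [y-axis, 24 of 36 cells solid] → remaining = 144
after view 2 [x-axis, 15 of 36 cells solid] → remaining = 57
after view 3 [z-axis, 21 of 36 cells solid] → remaining = 34

34 voxels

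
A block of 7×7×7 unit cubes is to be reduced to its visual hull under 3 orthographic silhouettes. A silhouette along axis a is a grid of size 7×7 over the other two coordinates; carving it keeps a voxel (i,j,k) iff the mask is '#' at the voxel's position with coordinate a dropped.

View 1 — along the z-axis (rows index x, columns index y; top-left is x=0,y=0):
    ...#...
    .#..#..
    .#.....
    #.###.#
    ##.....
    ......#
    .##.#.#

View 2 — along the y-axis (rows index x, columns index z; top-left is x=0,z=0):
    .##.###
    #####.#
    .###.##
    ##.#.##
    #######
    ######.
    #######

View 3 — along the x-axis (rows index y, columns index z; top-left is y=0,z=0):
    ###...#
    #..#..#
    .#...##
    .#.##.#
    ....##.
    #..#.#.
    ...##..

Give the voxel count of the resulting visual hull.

before carving: 343 voxels (7×7×7)
carve view 1 (along z, XY-mask fill 16/49): 112 voxels remain
carve view 2 (along y, XZ-mask fill 41/49): 95 voxels remain
carve view 3 (along x, YZ-mask fill 21/49): 39 voxels remain

voxel count = 39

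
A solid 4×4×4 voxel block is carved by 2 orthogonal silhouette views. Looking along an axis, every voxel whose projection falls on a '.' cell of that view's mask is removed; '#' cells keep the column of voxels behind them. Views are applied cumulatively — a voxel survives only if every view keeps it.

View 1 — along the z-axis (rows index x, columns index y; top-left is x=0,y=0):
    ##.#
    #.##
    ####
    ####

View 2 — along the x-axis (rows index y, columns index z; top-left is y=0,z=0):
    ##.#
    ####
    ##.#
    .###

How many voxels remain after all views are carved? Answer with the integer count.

45 voxels

full grid |V| = 64
  1. axis=2 (XY plane), |mask|=14  ⇒  voxels=56
  2. axis=0 (YZ plane), |mask|=13  ⇒  voxels=45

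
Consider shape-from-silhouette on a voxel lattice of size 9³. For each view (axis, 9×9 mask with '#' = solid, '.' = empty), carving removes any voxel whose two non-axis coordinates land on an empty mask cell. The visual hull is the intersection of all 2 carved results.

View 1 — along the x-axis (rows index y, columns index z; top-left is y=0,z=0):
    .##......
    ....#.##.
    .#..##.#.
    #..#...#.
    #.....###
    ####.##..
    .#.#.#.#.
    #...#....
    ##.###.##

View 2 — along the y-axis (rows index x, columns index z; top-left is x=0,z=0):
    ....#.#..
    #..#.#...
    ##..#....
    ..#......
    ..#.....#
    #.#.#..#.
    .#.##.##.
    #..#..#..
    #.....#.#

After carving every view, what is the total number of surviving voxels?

remaining voxels: 101

initial block: 9^3 = 729
carve view 1 (along x, YZ-mask fill 35/81): 315 voxels remain
carve view 2 (along y, XZ-mask fill 26/81): 101 voxels remain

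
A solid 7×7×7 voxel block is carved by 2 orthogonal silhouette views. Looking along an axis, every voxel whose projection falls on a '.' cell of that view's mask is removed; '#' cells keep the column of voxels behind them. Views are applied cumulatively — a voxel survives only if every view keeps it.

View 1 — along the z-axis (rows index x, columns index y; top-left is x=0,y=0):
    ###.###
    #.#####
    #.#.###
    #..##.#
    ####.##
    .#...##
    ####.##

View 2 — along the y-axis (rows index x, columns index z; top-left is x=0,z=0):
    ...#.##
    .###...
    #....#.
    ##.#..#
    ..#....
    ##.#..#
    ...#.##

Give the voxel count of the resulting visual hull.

before carving: 343 voxels (7×7×7)
[1] z-view keeps 36 columns → grid now 252
[2] y-view keeps 20 columns → grid now 98

remaining voxels: 98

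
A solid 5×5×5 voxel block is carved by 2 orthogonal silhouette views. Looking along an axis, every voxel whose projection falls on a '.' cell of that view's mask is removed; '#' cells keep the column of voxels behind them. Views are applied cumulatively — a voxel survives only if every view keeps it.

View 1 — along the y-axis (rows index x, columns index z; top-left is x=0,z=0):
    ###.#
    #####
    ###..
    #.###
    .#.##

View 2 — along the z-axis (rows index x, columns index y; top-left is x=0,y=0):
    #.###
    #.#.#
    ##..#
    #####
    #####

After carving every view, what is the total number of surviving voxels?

start: 5×5×5 = 125 voxels
  1. axis=1 (XZ plane), |mask|=19  ⇒  voxels=95
  2. axis=2 (XY plane), |mask|=20  ⇒  voxels=75

75 voxels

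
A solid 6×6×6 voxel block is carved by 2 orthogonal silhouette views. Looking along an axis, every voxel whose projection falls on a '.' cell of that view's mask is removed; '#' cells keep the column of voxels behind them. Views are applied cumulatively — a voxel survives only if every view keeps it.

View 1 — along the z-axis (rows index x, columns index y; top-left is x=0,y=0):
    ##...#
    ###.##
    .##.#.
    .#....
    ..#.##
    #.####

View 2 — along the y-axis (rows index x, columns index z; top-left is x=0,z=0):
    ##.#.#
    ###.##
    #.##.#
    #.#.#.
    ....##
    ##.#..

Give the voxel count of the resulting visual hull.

full grid |V| = 216
[1] z-view keeps 20 columns → grid now 120
[2] y-view keeps 21 columns → grid now 73

73 voxels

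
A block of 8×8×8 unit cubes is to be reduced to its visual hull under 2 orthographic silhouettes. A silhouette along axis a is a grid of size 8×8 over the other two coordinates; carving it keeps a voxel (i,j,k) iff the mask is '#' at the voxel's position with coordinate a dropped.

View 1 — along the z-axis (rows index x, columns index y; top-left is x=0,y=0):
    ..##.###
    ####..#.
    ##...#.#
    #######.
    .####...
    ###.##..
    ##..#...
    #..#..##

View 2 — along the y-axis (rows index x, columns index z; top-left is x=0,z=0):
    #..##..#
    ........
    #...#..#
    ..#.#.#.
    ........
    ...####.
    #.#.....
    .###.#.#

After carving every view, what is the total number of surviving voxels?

remaining voxels: 99

before carving: 512 voxels (8×8×8)
step 1: project along z, AND mask (37/64) → |grid| = 296
step 2: project along y, AND mask (21/64) → |grid| = 99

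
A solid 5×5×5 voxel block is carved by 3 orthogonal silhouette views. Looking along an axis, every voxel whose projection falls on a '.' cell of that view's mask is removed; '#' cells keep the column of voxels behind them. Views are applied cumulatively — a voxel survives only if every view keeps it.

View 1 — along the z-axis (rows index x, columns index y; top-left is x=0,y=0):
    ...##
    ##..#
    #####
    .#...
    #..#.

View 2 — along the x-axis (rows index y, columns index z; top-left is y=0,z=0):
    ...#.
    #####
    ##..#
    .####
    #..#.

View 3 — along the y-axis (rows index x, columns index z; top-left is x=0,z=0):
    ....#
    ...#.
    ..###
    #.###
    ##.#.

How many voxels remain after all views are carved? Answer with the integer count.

before carving: 125 voxels (5×5×5)
[1] z-view keeps 13 columns → grid now 65
[2] x-view keeps 15 columns → grid now 39
[3] y-view keeps 12 columns → grid now 20

20 voxels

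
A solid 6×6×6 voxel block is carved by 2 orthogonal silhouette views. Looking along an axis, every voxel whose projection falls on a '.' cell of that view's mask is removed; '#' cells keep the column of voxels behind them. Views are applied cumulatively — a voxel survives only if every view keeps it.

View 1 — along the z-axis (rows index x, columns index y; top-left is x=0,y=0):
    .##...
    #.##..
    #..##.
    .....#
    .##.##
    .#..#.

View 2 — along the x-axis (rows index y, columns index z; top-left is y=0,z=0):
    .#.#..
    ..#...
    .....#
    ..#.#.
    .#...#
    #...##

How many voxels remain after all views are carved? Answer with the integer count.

full grid |V| = 216
step 1: project along z, AND mask (15/36) → |grid| = 90
step 2: project along x, AND mask (11/36) → |grid| = 26

26 voxels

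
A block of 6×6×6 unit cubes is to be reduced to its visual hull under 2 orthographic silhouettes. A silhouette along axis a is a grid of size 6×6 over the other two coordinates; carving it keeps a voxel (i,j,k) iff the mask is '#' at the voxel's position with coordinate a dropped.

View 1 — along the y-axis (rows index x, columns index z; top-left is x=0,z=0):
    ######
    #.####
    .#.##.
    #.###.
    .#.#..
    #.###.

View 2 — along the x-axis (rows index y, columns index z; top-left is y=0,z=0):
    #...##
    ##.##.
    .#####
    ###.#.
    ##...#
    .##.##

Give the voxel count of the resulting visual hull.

|visual hull| = 88

initial block: 6^3 = 216
V1 y: intersect with XZ mask (24 set) -- 144 left
V2 x: intersect with YZ mask (23 set) -- 88 left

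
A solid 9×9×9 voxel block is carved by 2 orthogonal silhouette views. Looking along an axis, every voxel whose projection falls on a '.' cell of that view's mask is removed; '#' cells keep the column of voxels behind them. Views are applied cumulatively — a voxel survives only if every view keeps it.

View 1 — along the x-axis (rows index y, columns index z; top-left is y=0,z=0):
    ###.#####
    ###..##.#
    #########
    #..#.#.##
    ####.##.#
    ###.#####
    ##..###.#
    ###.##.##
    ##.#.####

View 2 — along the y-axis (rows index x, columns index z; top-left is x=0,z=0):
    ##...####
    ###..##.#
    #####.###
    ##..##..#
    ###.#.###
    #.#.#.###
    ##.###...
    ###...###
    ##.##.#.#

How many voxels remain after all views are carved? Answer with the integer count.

voxel count = 404

full grid |V| = 729
V1 x: intersect with YZ mask (63 set) -- 567 left
V2 y: intersect with XZ mask (55 set) -- 404 left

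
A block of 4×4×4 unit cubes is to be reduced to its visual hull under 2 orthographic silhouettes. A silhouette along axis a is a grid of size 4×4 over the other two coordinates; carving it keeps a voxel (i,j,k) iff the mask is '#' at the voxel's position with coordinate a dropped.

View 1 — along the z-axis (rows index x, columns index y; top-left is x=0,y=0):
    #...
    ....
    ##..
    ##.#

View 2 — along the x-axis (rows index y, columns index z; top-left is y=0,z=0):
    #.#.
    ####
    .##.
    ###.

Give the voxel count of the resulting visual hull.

remaining voxels: 17

full grid |V| = 64
after view 1 [z-axis, 6 of 16 cells solid] → remaining = 24
after view 2 [x-axis, 11 of 16 cells solid] → remaining = 17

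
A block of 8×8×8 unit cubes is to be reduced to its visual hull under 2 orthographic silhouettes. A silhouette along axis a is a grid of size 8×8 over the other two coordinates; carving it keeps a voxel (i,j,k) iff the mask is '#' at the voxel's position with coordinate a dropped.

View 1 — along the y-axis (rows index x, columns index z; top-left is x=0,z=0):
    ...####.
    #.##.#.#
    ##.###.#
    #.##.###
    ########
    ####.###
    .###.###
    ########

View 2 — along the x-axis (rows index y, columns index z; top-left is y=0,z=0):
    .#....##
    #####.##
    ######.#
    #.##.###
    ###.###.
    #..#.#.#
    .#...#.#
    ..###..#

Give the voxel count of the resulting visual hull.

before carving: 512 voxels (8×8×8)
carve view 1 (along y, XZ-mask fill 50/64): 400 voxels remain
carve view 2 (along x, YZ-mask fill 40/64): 254 voxels remain

|visual hull| = 254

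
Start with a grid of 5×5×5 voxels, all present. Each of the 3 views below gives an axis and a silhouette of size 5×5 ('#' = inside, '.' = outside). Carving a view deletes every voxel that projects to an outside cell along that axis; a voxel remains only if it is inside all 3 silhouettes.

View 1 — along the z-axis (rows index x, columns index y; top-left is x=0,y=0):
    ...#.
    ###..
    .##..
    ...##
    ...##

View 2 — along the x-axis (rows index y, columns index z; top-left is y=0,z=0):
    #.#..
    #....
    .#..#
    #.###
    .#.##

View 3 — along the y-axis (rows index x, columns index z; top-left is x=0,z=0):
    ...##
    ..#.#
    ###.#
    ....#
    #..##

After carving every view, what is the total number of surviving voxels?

before carving: 125 voxels (5×5×5)
  1. axis=2 (XY plane), |mask|=10  ⇒  voxels=50
  2. axis=0 (YZ plane), |mask|=12  ⇒  voxels=26
  3. axis=1 (XZ plane), |mask|=12  ⇒  voxels=14

14 voxels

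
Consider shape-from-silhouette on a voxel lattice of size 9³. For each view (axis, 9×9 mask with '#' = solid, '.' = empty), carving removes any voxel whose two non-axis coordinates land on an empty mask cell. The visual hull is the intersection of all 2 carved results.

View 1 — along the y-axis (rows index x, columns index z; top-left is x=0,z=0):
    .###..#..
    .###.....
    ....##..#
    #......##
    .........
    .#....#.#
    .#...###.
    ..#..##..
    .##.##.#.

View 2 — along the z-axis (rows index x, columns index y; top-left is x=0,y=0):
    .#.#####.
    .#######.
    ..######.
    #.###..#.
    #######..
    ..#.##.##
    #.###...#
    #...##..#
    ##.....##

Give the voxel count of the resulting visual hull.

voxel count = 145

before carving: 729 voxels (9×9×9)
V1 y: intersect with XZ mask (28 set) -- 252 left
V2 z: intersect with XY mask (49 set) -- 145 left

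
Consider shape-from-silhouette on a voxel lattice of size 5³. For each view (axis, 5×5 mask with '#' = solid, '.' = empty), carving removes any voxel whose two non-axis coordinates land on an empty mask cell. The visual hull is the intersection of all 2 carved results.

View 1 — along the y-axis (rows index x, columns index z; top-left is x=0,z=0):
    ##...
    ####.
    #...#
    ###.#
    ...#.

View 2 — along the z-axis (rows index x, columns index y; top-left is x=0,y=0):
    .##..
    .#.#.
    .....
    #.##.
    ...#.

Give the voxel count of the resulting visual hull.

25 voxels

before carving: 125 voxels (5×5×5)
  1. axis=1 (XZ plane), |mask|=13  ⇒  voxels=65
  2. axis=2 (XY plane), |mask|=8  ⇒  voxels=25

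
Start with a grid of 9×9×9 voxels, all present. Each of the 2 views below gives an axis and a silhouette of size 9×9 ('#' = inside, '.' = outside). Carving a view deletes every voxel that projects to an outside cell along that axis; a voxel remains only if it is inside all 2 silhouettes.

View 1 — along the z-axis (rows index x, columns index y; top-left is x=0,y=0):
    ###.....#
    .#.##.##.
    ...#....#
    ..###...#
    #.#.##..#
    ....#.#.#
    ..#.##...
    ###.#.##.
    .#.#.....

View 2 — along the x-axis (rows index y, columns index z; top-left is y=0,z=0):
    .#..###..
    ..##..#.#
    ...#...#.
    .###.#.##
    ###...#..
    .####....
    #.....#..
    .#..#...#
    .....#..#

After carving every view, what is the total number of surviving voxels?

before carving: 729 voxels (9×9×9)
  1. axis=2 (XY plane), |mask|=34  ⇒  voxels=306
  2. axis=0 (YZ plane), |mask|=31  ⇒  voxels=116

116 voxels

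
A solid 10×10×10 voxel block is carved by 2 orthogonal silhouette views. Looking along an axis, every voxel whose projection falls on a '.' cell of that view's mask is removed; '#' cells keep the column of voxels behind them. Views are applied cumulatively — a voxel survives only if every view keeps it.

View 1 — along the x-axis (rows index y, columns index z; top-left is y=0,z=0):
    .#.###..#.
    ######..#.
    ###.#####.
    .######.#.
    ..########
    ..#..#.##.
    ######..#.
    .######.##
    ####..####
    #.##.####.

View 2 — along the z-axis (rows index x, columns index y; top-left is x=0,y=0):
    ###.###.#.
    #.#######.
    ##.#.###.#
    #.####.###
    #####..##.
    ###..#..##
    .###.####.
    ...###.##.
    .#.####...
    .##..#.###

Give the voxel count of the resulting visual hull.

start: 10×10×10 = 1000 voxels
step 1: project along x, AND mask (69/100) → |grid| = 690
step 2: project along z, AND mask (66/100) → |grid| = 451

|visual hull| = 451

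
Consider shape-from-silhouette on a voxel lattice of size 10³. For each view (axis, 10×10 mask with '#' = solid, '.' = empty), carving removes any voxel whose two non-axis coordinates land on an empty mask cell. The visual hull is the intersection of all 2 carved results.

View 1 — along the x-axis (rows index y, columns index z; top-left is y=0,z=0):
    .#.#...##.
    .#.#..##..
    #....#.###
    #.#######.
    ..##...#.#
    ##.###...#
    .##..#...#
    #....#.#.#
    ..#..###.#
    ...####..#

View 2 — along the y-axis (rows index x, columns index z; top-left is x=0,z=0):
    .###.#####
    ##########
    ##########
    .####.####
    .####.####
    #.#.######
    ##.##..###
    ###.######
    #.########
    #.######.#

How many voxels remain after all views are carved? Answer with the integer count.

full grid |V| = 1000
V1 x: intersect with YZ mask (49 set) -- 490 left
V2 y: intersect with XZ mask (85 set) -- 419 left

remaining voxels: 419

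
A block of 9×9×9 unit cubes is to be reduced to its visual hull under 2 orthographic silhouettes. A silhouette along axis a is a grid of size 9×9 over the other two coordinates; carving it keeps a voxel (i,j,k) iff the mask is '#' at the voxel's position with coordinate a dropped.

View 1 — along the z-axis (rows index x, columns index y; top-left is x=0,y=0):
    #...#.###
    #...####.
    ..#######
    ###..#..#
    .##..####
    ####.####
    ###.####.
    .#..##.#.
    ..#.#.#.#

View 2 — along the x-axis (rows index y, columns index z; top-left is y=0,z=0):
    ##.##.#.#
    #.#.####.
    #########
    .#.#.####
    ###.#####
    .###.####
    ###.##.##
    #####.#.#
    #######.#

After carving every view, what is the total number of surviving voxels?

before carving: 729 voxels (9×9×9)
V1 z: intersect with XY mask (51 set) -- 459 left
V2 x: intersect with YZ mask (64 set) -- 369 left

369 voxels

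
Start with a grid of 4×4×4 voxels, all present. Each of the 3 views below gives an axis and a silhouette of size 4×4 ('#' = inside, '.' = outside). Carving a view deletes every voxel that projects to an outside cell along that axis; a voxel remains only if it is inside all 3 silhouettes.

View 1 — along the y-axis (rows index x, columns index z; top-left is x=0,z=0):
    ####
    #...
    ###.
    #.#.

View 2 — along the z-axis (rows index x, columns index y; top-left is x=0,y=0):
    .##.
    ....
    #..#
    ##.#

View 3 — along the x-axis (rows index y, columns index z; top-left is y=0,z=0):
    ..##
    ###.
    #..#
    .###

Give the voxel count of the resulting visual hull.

voxel count = 12

full grid |V| = 64
carve view 1 (along y, XZ-mask fill 10/16): 40 voxels remain
carve view 2 (along z, XY-mask fill 7/16): 20 voxels remain
carve view 3 (along x, YZ-mask fill 10/16): 12 voxels remain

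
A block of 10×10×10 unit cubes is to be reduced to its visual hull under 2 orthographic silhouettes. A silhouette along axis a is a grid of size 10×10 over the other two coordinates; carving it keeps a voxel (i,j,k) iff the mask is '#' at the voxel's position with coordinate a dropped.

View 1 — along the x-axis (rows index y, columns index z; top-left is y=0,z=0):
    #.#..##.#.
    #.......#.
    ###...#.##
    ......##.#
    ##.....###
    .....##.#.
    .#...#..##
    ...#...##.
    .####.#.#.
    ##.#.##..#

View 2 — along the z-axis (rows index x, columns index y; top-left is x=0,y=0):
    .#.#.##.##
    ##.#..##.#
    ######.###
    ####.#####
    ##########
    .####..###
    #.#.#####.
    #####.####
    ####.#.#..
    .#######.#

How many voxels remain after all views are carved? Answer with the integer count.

full grid |V| = 1000
after view 1 [x-axis, 43 of 100 cells solid] → remaining = 430
after view 2 [z-axis, 77 of 100 cells solid] → remaining = 324

remaining voxels: 324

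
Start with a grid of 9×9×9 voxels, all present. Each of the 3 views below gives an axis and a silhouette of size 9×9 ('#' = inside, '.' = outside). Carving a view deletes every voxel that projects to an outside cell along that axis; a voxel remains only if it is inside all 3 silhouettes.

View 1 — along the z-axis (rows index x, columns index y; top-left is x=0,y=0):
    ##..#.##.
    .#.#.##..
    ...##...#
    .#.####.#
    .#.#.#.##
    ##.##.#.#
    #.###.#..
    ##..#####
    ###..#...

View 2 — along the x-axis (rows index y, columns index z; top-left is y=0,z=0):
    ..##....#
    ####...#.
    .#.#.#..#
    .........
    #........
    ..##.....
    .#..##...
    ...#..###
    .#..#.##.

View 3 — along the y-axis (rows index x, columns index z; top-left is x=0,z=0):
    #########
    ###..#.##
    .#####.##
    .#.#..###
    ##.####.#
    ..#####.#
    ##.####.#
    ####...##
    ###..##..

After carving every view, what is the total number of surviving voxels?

|visual hull| = 87

before carving: 729 voxels (9×9×9)
[1] z-view keeps 45 columns → grid now 405
[2] x-view keeps 26 columns → grid now 124
[3] y-view keeps 58 columns → grid now 87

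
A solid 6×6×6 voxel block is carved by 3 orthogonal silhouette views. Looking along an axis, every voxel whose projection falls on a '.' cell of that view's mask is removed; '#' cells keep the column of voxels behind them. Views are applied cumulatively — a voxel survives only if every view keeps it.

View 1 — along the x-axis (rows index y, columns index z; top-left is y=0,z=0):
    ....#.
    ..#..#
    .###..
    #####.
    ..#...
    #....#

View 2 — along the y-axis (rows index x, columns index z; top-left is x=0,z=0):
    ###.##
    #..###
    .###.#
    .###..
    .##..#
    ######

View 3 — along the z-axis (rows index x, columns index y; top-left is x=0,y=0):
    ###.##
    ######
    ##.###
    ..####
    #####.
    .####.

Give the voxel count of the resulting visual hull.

initial block: 6^3 = 216
after view 1 [x-axis, 14 of 36 cells solid] → remaining = 84
after view 2 [y-axis, 25 of 36 cells solid] → remaining = 60
after view 3 [z-axis, 29 of 36 cells solid] → remaining = 48

48 voxels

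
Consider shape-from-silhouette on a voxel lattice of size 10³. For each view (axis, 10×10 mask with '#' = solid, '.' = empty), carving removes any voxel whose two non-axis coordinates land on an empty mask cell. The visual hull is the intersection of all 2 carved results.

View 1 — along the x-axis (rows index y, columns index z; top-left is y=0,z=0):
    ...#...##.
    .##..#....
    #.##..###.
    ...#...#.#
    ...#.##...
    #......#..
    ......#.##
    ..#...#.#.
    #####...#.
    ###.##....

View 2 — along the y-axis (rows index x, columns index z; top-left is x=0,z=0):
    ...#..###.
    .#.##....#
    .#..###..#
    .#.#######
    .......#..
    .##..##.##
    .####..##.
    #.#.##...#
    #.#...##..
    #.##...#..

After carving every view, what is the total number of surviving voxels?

voxel count = 173

initial block: 10^3 = 1000
step 1: project along x, AND mask (37/100) → |grid| = 370
step 2: project along y, AND mask (47/100) → |grid| = 173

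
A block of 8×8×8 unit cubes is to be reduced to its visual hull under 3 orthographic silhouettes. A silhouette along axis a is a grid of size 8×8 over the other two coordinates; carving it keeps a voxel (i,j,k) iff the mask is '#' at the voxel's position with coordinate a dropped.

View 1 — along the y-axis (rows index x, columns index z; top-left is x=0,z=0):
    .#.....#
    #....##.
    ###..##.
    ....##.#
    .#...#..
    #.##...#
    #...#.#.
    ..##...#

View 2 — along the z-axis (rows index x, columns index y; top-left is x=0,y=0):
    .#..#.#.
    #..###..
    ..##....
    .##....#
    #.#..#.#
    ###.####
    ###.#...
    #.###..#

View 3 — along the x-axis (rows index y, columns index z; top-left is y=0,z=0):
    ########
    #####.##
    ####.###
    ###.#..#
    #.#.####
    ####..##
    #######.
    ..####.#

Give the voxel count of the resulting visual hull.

before carving: 512 voxels (8×8×8)
step 1: project along y, AND mask (25/64) → |grid| = 200
step 2: project along z, AND mask (32/64) → |grid| = 100
step 3: project along x, AND mask (51/64) → |grid| = 83

|visual hull| = 83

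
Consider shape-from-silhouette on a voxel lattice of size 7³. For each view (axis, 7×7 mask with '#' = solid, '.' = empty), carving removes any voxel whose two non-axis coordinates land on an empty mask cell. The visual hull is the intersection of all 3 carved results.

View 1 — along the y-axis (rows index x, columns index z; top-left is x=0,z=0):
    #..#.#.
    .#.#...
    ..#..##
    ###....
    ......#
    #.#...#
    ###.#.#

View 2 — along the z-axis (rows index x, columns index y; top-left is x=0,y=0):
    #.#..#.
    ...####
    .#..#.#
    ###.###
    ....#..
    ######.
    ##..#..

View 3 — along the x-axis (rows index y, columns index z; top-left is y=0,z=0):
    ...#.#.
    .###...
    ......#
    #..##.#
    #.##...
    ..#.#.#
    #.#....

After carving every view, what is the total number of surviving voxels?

|visual hull| = 26

initial block: 7^3 = 343
carve view 1 (along y, XZ-mask fill 20/49): 140 voxels remain
carve view 2 (along z, XY-mask fill 26/49): 78 voxels remain
carve view 3 (along x, YZ-mask fill 18/49): 26 voxels remain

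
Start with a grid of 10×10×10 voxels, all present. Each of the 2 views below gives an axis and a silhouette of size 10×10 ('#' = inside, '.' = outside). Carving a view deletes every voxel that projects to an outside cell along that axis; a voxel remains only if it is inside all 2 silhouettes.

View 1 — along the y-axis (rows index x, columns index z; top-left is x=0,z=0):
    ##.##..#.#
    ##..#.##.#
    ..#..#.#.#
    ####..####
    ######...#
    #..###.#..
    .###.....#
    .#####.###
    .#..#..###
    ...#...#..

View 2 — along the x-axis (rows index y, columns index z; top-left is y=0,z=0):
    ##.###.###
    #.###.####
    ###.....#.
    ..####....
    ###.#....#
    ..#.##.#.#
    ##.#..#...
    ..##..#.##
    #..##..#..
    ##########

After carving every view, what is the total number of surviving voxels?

initial block: 10^3 = 1000
[1] y-view keeps 55 columns → grid now 550
[2] x-view keeps 57 columns → grid now 323

323 voxels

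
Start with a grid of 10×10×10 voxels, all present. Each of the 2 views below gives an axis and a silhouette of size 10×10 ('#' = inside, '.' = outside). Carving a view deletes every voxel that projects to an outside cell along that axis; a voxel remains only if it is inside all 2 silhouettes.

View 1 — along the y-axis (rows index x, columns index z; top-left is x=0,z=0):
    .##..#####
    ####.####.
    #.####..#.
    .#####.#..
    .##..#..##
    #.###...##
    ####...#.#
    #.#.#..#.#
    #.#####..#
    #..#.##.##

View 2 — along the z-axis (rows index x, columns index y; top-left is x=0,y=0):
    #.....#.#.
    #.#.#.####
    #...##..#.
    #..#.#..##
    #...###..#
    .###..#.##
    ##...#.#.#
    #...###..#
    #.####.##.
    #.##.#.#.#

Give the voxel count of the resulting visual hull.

full grid |V| = 1000
after view 1 [y-axis, 62 of 100 cells solid] → remaining = 620
after view 2 [z-axis, 53 of 100 cells solid] → remaining = 332

332 voxels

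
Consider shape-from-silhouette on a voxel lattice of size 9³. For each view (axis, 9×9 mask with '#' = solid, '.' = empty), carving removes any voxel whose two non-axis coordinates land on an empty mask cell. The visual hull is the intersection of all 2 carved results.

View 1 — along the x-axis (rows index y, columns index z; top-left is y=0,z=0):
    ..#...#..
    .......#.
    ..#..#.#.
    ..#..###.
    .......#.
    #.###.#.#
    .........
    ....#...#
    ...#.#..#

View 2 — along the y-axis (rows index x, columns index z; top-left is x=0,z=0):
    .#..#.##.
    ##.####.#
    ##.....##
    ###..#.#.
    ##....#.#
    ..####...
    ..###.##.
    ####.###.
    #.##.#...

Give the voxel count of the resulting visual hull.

voxel count = 103

start: 9×9×9 = 729 voxels
after view 1 [x-axis, 22 of 81 cells solid] → remaining = 198
after view 2 [y-axis, 44 of 81 cells solid] → remaining = 103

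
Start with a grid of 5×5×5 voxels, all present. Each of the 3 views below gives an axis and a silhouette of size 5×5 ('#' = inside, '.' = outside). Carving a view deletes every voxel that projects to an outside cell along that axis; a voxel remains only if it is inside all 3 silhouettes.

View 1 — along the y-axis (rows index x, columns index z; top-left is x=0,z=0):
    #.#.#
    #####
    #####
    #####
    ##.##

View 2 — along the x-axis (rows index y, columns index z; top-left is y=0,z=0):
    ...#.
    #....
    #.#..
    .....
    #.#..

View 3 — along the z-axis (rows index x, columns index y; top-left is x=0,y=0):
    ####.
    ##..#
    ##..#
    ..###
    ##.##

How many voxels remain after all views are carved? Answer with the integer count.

initial block: 5^3 = 125
carve view 1 (along y, XZ-mask fill 22/25): 110 voxels remain
carve view 2 (along x, YZ-mask fill 6/25): 27 voxels remain
carve view 3 (along z, XY-mask fill 17/25): 18 voxels remain

18 voxels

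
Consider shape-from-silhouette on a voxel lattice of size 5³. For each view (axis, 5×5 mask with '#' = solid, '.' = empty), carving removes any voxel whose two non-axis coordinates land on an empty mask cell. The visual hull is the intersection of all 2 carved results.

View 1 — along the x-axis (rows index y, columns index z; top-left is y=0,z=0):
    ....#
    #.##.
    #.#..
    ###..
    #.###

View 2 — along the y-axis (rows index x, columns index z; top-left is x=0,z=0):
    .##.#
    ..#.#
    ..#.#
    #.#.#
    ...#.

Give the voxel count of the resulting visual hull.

start: 5×5×5 = 125 voxels
after view 1 [x-axis, 13 of 25 cells solid] → remaining = 65
after view 2 [y-axis, 11 of 25 cells solid] → remaining = 31

remaining voxels: 31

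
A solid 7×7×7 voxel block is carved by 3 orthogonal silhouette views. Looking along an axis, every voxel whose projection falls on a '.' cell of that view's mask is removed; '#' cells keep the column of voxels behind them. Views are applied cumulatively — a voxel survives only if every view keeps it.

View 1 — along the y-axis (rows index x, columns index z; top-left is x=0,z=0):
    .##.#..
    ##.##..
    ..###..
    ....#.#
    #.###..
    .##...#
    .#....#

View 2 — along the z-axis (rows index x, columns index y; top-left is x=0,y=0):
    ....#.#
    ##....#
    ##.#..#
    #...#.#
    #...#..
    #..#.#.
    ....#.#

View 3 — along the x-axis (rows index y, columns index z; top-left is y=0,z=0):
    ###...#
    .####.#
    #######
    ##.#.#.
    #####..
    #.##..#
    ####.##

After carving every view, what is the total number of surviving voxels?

remaining voxels: 38

before carving: 343 voxels (7×7×7)
  1. axis=1 (XZ plane), |mask|=21  ⇒  voxels=147
  2. axis=2 (XY plane), |mask|=19  ⇒  voxels=57
  3. axis=0 (YZ plane), |mask|=35  ⇒  voxels=38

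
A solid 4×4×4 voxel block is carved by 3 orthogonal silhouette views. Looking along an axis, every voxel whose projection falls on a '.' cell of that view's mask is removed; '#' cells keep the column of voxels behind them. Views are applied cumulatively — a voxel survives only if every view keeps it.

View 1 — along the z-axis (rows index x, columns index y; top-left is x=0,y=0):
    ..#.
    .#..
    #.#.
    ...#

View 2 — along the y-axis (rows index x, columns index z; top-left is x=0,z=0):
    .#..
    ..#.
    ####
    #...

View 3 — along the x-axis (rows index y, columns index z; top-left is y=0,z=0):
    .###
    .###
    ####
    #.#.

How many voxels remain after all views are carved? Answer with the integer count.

full grid |V| = 64
carve view 1 (along z, XY-mask fill 5/16): 20 voxels remain
carve view 2 (along y, XZ-mask fill 7/16): 11 voxels remain
carve view 3 (along x, YZ-mask fill 12/16): 10 voxels remain

|visual hull| = 10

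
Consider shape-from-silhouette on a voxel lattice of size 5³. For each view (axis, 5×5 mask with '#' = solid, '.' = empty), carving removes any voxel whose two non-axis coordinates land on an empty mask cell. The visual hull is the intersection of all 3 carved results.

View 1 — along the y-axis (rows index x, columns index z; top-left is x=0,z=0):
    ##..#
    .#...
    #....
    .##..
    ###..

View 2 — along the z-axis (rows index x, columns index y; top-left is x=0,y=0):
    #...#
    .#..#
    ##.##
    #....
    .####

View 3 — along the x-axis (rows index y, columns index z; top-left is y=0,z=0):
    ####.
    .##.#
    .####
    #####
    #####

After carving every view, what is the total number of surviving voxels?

remaining voxels: 22

initial block: 5^3 = 125
after view 1 [y-axis, 10 of 25 cells solid] → remaining = 50
after view 2 [z-axis, 13 of 25 cells solid] → remaining = 26
after view 3 [x-axis, 21 of 25 cells solid] → remaining = 22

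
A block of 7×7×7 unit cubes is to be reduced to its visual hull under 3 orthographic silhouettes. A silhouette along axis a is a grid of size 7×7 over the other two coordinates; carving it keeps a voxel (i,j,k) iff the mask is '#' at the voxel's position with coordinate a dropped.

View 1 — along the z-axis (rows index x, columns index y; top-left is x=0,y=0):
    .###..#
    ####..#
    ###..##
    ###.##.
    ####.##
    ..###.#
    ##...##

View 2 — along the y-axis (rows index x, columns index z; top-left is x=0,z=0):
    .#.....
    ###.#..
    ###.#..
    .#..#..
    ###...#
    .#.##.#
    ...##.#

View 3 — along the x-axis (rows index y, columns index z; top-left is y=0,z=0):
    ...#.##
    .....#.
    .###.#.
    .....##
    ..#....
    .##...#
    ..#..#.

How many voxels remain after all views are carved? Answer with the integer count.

initial block: 7^3 = 343
step 1: project along z, AND mask (33/49) → |grid| = 231
step 2: project along y, AND mask (22/49) → |grid| = 106
step 3: project along x, AND mask (16/49) → |grid| = 25

remaining voxels: 25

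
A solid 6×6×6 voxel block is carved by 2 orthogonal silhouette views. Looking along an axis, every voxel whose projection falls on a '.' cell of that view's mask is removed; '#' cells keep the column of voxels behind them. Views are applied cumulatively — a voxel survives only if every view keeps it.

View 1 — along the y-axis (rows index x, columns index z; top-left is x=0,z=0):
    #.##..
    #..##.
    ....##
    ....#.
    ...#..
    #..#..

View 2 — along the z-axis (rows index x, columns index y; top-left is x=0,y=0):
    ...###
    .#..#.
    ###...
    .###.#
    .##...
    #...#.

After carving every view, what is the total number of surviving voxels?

before carving: 216 voxels (6×6×6)
V1 y: intersect with XZ mask (12 set) -- 72 left
V2 z: intersect with XY mask (16 set) -- 31 left

31 voxels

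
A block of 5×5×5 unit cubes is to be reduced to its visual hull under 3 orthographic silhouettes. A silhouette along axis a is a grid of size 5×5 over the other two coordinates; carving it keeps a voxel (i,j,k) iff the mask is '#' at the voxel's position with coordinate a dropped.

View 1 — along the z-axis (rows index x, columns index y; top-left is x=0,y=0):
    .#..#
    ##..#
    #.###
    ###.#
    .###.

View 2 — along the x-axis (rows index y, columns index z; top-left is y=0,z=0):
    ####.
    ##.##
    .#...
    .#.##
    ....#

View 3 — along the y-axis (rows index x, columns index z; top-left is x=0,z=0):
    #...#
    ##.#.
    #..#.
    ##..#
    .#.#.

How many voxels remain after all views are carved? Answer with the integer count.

voxel count = 24

before carving: 125 voxels (5×5×5)
carve view 1 (along z, XY-mask fill 16/25): 80 voxels remain
carve view 2 (along x, YZ-mask fill 13/25): 41 voxels remain
carve view 3 (along y, XZ-mask fill 12/25): 24 voxels remain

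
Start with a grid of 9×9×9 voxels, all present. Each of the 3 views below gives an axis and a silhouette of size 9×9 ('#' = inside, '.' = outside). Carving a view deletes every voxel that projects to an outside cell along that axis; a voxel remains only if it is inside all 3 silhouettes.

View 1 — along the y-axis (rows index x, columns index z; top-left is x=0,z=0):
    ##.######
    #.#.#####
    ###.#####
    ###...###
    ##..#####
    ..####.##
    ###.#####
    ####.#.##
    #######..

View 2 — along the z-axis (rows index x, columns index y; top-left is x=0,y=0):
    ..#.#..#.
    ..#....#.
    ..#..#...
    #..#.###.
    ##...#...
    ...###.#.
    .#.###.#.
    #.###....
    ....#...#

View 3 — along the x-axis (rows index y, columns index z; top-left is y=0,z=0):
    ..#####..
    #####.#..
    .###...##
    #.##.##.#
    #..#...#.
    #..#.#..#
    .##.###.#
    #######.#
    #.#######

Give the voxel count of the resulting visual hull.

start: 9×9×9 = 729 voxels
step 1: project along y, AND mask (64/81) → |grid| = 576
step 2: project along z, AND mask (30/81) → |grid| = 211
step 3: project along x, AND mask (51/81) → |grid| = 117

|visual hull| = 117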